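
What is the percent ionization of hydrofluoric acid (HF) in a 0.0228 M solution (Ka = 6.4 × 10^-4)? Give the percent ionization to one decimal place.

HF ⇌ F- + H+; let x = [H+] at equilibrium.
Ka = x²/(C₀ − x); solving the quadratic gives x = 3.51 × 10^-3 M.
Fraction ionized = 3.51 × 10^-3 / 0.0228 = 0.1539 → 15.4%

15.4%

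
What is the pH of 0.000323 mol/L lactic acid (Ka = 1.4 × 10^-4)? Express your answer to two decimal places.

CH3CH(OH)COOH ⇌ CH3CH(OH)COO- + H+
From the ICE table, Ka = x²/(0.000323 − x) = 1.4 × 10^-4.
Here C₀/Ka ≈ 2.31, so the small-x approximation fails. Use the quadratic:
x = [−0.00014 + √(0.00014² + 1.81e-07)]/2 = 1.54 × 10^-4 M
pH = −log[H+] = −log(1.54 × 10^-4) = 3.81

pH = 3.81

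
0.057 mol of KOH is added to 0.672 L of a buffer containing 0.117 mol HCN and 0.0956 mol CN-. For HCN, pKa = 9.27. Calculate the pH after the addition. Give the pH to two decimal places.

After neutralization: n(HCN) = 0.06 mol, n(CN-) = 0.153 mol.
pH = pKa + log(n_CN-/n_HCN) = 9.27 + log(0.153/0.06) = 9.27 + (+0.407)

pH = 9.68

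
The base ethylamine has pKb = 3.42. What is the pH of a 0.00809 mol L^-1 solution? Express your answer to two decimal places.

C2H5NH2 + H2O ⇌ C2H5NH3+ + OH-
Kb = 10^(−3.42) = 3.80 × 10^-4
Kb = [OH-]²/(0.00809 − [OH-]) = 3.80 × 10^-4
The 5% rule fails; solving [OH-]² + Kb·[OH-] − Kb·C₀ = 0 exactly:
[OH-] = (−Kb + √(Kb² + 4·Kb·C₀))/2 = 1.57 × 10^-3 M
pOH = −log(1.57 × 10^-3) = 2.80; pH = 14.00 − 2.80 = 11.20

pH = 11.20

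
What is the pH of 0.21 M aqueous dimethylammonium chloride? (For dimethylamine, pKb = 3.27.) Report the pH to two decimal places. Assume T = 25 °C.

pH = 5.70

(CH3)2NH2+ is the conjugate acid of the weak base (CH3)2NH.
Kb = 10^(−3.27) = 5.37 × 10^-4
Ka = Kw/Kb = 1.0×10^-14 / 5.37 × 10^-4 = 1.86 × 10^-11
Ka = [H+]²/(0.21 − [H+]) = 1.86 × 10^-11
Assume [H+] ≪ 0.21: [H+] ≈ √(1.86 × 10^-11 × 0.21) = 1.98 × 10^-6 M
pH = −log[H+] = −log(1.98 × 10^-6) = 5.70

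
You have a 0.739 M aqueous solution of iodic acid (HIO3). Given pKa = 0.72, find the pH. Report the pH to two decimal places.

HIO3 ⇌ IO3- + H+
Ka = 10^(−0.72) = 1.91 × 10^-1
From the ICE table, Ka = [H+]²/(0.739 − [H+]) = 1.91 × 10^-1.
Here C₀/Ka ≈ 3.87, so the small-[H+] approximation fails. Use the quadratic:
[H+] = (−Ka + √(Ka² + 4·Ka·C₀))/2 = 2.92 × 10^-1 M
pH = −log(2.92 × 10^-1) = 0.53

pH = 0.53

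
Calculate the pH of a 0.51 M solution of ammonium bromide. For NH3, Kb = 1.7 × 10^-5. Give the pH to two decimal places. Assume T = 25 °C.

pH = 4.76

NH4+ is the conjugate acid of the weak base NH3.
Ka = Kw/Kb = 1.0×10^-14 / 1.7 × 10^-5 = 5.88 × 10^-10
From the ICE table, Ka = x²/(0.51 − x) = 5.88 × 10^-10.
Since Ka ≪ C₀, x ≈ √(Ka·C₀) = 1.73 × 10^-5 M.
pH = −log[H+] = −log(1.73 × 10^-5) = 4.76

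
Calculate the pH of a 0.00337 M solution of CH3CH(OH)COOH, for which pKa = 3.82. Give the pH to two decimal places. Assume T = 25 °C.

pH = 3.19

CH3CH(OH)COOH ⇌ CH3CH(OH)COO- + H+
Ka = 10^(−3.82) = 1.51 × 10^-4
From the ICE table, Ka = [H+]²/(0.00337 − [H+]) = 1.51 × 10^-4.
[H+] is not negligible relative to C₀; solve [H+]² + 0.000151·[H+] − 5.09e-07 = 0.
[H+] = [−0.000151 + √(0.000151² + 2.04e-06)]/2 = 6.42 × 10^-4 M
pH = −log(6.42 × 10^-4) = 3.19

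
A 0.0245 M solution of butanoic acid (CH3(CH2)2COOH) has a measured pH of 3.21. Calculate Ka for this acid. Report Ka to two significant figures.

Ka = 1.6 × 10^-5

[H+] = 10^(-3.21) = 6.17 × 10^-4 M
At equilibrium [HA] = 0.0245 − 6.17 × 10^-4 = 2.39 × 10^-2 M
Ka = [H+][A-]/[HA] = (6.17 × 10^-4)² / 2.39 × 10^-2 = 1.6 × 10^-5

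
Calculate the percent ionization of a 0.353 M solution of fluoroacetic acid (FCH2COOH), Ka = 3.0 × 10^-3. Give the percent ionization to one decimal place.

8.8%

FCH2COOH ⇌ FCH2COO- + H+; let x = [H+] at equilibrium.
Ka = x²/(C₀ − x); solving the quadratic gives x = 3.11 × 10^-2 M.
Fraction ionized = 3.11 × 10^-2 / 0.353 = 0.0881 → 8.8%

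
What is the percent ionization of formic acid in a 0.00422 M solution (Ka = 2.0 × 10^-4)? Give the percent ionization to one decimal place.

19.5%

HCOOH ⇌ HCOO- + H+; let x = [H+] at equilibrium.
Solve x² + 0.0002x − 8.44e-07 = 0 → x = 8.24 × 10^-4 M
% ionization = x/C₀ × 100% = 8.24 × 10^-4/0.00422 × 100% = 19.5%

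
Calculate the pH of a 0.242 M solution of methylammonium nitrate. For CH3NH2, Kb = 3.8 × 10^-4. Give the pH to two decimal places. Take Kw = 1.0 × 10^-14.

CH3NH3+ is the conjugate acid of the weak base CH3NH2.
Ka = Kw/Kb = 1.0×10^-14 / 3.8 × 10^-4 = 2.63 × 10^-11
From the ICE table, Ka = x²/(0.242 − x) = 2.63 × 10^-11.
Neglecting x in the denominator: x = √(2.63 × 10^-11 × 0.242) = 2.52 × 10^-6 M
(x/C₀ = 0.001% < 5%, so the approximation holds.)
pH = −log(2.52 × 10^-6) = 5.60

pH = 5.60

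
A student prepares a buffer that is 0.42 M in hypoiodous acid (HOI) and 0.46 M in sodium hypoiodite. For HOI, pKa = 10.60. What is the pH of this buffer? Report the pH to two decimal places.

pH = pKa + log([A⁻]/[HA]) = 10.60 + log(0.46/0.42)
pH = 10.60 + (+0.040) = 10.64

pH = 10.64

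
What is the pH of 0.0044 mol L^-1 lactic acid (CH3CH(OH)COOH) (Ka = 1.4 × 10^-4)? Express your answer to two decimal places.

pH = 3.14

CH3CH(OH)COOH ⇌ CH3CH(OH)COO- + H+
From the ICE table, Ka = [H+]²/(0.0044 − [H+]) = 1.4 × 10^-4.
[H+] is not negligible relative to C₀; solve [H+]² + 0.00014·[H+] − 6.16e-07 = 0.
[H+] = [−0.00014 + √(0.00014² + 2.46e-06)]/2 = 7.18 × 10^-4 M
pH = −log[H+] = −log(7.18 × 10^-4) = 3.14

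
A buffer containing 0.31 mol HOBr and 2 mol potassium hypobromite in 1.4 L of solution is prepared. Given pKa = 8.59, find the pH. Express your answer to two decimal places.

Henderson–Hasselbalch: pH = pKa + log([OBr-]/[HOBr]) = 8.59 + log(2/0.31)
pH = 8.59 + (+0.810) = 9.40

pH = 9.40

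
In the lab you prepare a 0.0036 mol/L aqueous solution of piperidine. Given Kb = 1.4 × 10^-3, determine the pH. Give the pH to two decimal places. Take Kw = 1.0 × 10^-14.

C5H10NH + H2O ⇌ C5H10NH2+ + OH-
Kb = [OH-]²/(0.0036 − [OH-]) = 1.4 × 10^-3
The 5% rule fails; solving [OH-]² + Kb·[OH-] − Kb·C₀ = 0 exactly:
[OH-] = (−Kb + √(Kb² + 4·Kb·C₀))/2 = 1.65 × 10^-3 M
pOH = −log(1.65 × 10^-3) = 2.78; pH = 14.00 − 2.78 = 11.22

pH = 11.22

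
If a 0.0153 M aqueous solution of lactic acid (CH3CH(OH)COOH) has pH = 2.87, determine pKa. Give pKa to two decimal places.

[H+] = 10^(-2.87) = 1.35 × 10^-3 M
At equilibrium [HA] = 0.0153 − 1.35 × 10^-3 = 1.39 × 10^-2 M
Ka = [H+][A-]/[HA] = (1.35 × 10^-3)² / 1.39 × 10^-2 = 1.31 × 10^-4
pKa = -log(1.31 × 10^-4) = 3.88

pKa = 3.88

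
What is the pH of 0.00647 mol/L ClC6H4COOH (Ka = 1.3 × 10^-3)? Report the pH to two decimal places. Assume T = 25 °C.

ClC6H4COOH ⇌ ClC6H4COO- + H+
From the ICE table, Ka = x²/(0.00647 − x) = 1.3 × 10^-3.
The 5% rule fails; solving x² + Ka·x − Ka·C₀ = 0 exactly:
x = (−Ka + √(Ka² + 4·Ka·C₀))/2 = 2.32 × 10^-3 M
pH = −log[H+] = −log(2.32 × 10^-3) = 2.63

pH = 2.63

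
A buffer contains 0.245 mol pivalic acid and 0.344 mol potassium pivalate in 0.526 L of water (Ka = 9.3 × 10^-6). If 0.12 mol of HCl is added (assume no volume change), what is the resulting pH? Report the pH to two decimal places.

pH = 4.82

After neutralization: n((CH3)3CCOOH) = 0.365 mol, n((CH3)3CCOO-) = 0.224 mol.
pKa = −log(9.3 × 10^-6) = 5.032
pH = pKa + log([A⁻]/[HA]) = 5.032 + log(0.224/0.365) = 5.032 -0.212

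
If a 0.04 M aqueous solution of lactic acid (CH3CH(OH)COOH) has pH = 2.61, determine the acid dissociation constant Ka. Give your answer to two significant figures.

[H+] = 10^(-2.61) = 2.45 × 10^-3 M
At equilibrium [HA] = 0.04 − 2.45 × 10^-3 = 3.76 × 10^-2 M
Ka = [H+][A-]/[HA] = (2.45 × 10^-3)² / 3.76 × 10^-2 = 1.6 × 10^-4

Ka = 1.6 × 10^-4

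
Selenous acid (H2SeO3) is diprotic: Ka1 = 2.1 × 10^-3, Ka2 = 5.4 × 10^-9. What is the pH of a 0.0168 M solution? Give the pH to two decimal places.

pH = 2.30

Since Ka1 ≫ Ka2, the first ionization dominates [H+].
Ka1 = x²/(0.0168 − x) = 2.1 × 10^-3
Solving the quadratic: x = (−Ka1 + √(Ka1² + 4·Ka1·C₀))/2 = 4.98 × 10^-3 M
pH = −log(4.98 × 10^-3) = 2.30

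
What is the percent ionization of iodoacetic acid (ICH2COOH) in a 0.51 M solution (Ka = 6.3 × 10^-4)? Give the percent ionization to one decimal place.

ICH2COOH ⇌ ICH2COO- + H+; let x = [H+] at equilibrium.
x ≈ √(Ka·C₀) = √(6.3 × 10^-4 × 0.51) = 1.79 × 10^-2 M
% ionization = x/C₀ × 100% = 1.79 × 10^-2/0.51 × 100% = 3.5%

3.5%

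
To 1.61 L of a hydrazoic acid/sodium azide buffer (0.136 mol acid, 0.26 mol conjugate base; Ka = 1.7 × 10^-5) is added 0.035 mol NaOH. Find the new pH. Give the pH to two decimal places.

OH- converts HN3 to N3-: HN3 → 0.101 mol, N3- → 0.295 mol.
pKa = −log(1.7 × 10^-5) = 4.770
pH = pKa + log(n_N3-/n_HN3) = 4.770 + log(0.295/0.101) = 4.770 + (+0.466)

pH = 5.24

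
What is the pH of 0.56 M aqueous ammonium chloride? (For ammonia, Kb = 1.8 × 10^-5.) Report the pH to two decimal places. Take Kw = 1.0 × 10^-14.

pH = 4.75

NH4+ is the conjugate acid of the weak base NH3.
Ka = Kw/Kb = 1.0×10^-14 / 1.8 × 10^-5 = 5.56 × 10^-10
Ka = x²/(0.56 − x) = 5.56 × 10^-10
Neglecting x in the denominator: x = √(5.56 × 10^-10 × 0.56) = 1.76 × 10^-5 M
pH = −log(1.76 × 10^-5) = 4.75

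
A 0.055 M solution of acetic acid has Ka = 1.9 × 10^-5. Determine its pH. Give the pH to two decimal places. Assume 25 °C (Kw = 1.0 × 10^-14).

CH3COOH ⇌ CH3COO- + H+
From the ICE table, Ka = [H+]²/(0.055 − [H+]) = 1.9 × 10^-5.
Assume [H+] ≪ 0.055: [H+] ≈ √(1.9 × 10^-5 × 0.055) = 1.02 × 10^-3 M
Check: 1.9% ionized — well under 5%, approximation valid.
pH = −log[H+] = −log(1.02 × 10^-3) = 2.99

pH = 2.99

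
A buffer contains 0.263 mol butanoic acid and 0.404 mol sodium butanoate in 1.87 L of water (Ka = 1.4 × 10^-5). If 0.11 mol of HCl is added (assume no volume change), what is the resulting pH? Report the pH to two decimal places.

After neutralization: n(CH3(CH2)2COOH) = 0.373 mol, n(CH3(CH2)2COO-) = 0.294 mol.
pKa = −log(1.4 × 10^-5) = 4.854
pH = pKa + log([A⁻]/[HA]) = 4.854 + log(0.294/0.373) = 4.854 -0.103

pH = 4.75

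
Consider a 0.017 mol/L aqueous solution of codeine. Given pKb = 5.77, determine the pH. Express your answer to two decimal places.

pH = 10.23

C18H21NO3 + H2O ⇌ C18H22NO3+ + OH-
Kb = 10^(−5.77) = 1.70 × 10^-6
From the ICE table, Kb = [OH-]²/(0.017 − [OH-]) = 1.70 × 10^-6.
Neglecting [OH-] in the denominator: [OH-] = √(1.70 × 10^-6 × 0.017) = 1.70 × 10^-4 M
([OH-]/C₀ = 1% < 5%, so the approximation holds.)
pOH = −log(1.70 × 10^-4) = 3.77; pH = 14.00 − 3.77 = 10.23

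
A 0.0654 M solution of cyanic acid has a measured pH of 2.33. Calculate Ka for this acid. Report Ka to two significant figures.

[H+] = 10^(-2.33) = 4.68 × 10^-3 M
At equilibrium [HA] = 0.0654 − 4.68 × 10^-3 = 6.07 × 10^-2 M
Ka = [H+][A-]/[HA] = (4.68 × 10^-3)² / 6.07 × 10^-2 = 3.6 × 10^-4

Ka = 3.6 × 10^-4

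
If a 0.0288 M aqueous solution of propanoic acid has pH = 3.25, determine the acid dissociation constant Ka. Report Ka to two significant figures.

[H+] = 10^(-3.25) = 5.62 × 10^-4 M
At equilibrium [HA] = 0.0288 − 5.62 × 10^-4 = 2.82 × 10^-2 M
Ka = [H+][A-]/[HA] = (5.62 × 10^-4)² / 2.82 × 10^-2 = 1.1 × 10^-5

Ka = 1.1 × 10^-5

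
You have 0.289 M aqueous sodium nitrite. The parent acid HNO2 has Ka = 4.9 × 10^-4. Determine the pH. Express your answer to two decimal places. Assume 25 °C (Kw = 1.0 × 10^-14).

pH = 8.39

NO2- is the conjugate base of the weak acid HNO2.
Kb = Kw/Ka = 1.0×10^-14 / 4.9 × 10^-4 = 2.04 × 10^-11
From the ICE table, Kb = [OH-]²/(0.289 − [OH-]) = 2.04 × 10^-11.
Since Kb ≪ C₀, [OH-] ≈ √(Kb·C₀) = 2.43 × 10^-6 M.
pOH = −log(2.43 × 10^-6) = 5.61; pH = 14.00 − 5.61 = 8.39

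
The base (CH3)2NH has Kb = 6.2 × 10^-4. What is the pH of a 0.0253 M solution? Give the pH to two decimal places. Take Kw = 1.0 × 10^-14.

pH = 11.56

(CH3)2NH + H2O ⇌ (CH3)2NH2+ + OH-
Let x = [OH-] at equilibrium. Kb = x²/(0.0253 − x).
Here C₀/Kb ≈ 40.8, so the small-x approximation fails. Use the quadratic:
x = [−0.00062 + √(0.00062² + 6.27e-05)]/2 = 3.66 × 10^-3 M
pOH = −log(3.66 × 10^-3) = 2.44; pH = 14.00 − 2.44 = 11.56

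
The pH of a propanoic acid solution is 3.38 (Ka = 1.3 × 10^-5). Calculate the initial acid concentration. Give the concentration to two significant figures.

C₀ = 1.4 × 10^-2 M

[H+] = 10^(-3.38) = 4.17 × 10^-4 M = x
Ka = x²/(C₀ − x) ⇒ C₀ = x + x²/Ka
C₀ = 4.17 × 10^-4 + (4.17 × 10^-4)²/(1.3 × 10^-5) = 1.38 × 10^-2 M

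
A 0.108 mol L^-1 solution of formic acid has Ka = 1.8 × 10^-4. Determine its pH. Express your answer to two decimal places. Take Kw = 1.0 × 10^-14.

pH = 2.36

HCOOH ⇌ HCOO- + H+
Ka = [H+]²/(0.108 − [H+]) = 1.8 × 10^-4
Since Ka ≪ C₀, [H+] ≈ √(Ka·C₀) = 4.41 × 10^-3 M.
([H+]/C₀ = 4.1% < 5%, so the approximation holds.)
pH = −log[H+] = −log(4.41 × 10^-3) = 2.36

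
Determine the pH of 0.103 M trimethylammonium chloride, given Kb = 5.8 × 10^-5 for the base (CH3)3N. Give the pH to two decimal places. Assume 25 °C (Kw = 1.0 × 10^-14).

(CH3)3NH+ is the conjugate acid of the weak base (CH3)3N.
Ka = Kw/Kb = 1.0×10^-14 / 5.8 × 10^-5 = 1.72 × 10^-10
Let x = [H+] at equilibrium. Ka = x²/(0.103 − x).
Assume x ≪ 0.103: x ≈ √(1.72 × 10^-10 × 0.103) = 4.21 × 10^-6 M
(x/C₀ = 0.0041% < 5%, so the approximation holds.)
pH = −log(4.21 × 10^-6) = 5.38

pH = 5.38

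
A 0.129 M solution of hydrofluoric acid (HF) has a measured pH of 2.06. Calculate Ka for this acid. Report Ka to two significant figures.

Ka = 6.3 × 10^-4

[H+] = 10^(-2.06) = 8.71 × 10^-3 M
At equilibrium [HA] = 0.129 − 8.71 × 10^-3 = 1.20 × 10^-1 M
Ka = [H+][A-]/[HA] = (8.71 × 10^-3)² / 1.20 × 10^-1 = 6.3 × 10^-4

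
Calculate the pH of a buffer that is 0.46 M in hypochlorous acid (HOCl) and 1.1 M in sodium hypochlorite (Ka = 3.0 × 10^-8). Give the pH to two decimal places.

pKa = −log(3.0 × 10^-8) = 7.523
Henderson–Hasselbalch: pH = pKa + log([OCl-]/[HOCl]) = 7.523 + log(1.1/0.46)
pH = 7.523 + (+0.379) = 7.90

pH = 7.90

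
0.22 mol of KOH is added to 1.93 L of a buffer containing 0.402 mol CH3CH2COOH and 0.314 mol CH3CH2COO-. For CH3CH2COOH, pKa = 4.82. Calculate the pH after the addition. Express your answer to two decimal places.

pH = 5.29

OH- converts CH3CH2COOH to CH3CH2COO-: CH3CH2COOH → 0.182 mol, CH3CH2COO- → 0.534 mol.
Henderson–Hasselbalch with mole ratio 0.534/0.182: pH = 4.82 + (+0.467)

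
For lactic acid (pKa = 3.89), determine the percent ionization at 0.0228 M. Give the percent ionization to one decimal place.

CH3CH(OH)COOH ⇌ CH3CH(OH)COO- + H+; let x = [H+] at equilibrium.
Ka = 10^(−3.89) = 1.29 × 10^-4
Solve x² + 0.000129x − 2.94e-06 = 0 → x = 1.65 × 10^-3 M
Fraction ionized = 1.65 × 10^-3 / 0.0228 = 0.0724 → 7.2%

7.2%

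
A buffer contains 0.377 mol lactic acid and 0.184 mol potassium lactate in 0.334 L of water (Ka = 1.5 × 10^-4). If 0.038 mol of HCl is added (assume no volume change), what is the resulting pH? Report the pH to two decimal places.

After neutralization: n(CH3CH(OH)COOH) = 0.415 mol, n(CH3CH(OH)COO-) = 0.146 mol.
pKa = −log(1.5 × 10^-4) = 3.824
pH = pKa + log([A⁻]/[HA]) = 3.824 + log(0.146/0.415) = 3.824 -0.454

pH = 3.37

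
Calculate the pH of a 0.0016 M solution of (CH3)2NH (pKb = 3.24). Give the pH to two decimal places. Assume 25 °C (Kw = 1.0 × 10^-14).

(CH3)2NH + H2O ⇌ (CH3)2NH2+ + OH-
Kb = 10^(−3.24) = 5.75 × 10^-4
From the ICE table, Kb = [OH-]²/(0.0016 − [OH-]) = 5.75 × 10^-4.
The 5% rule fails; solving [OH-]² + Kb·[OH-] − Kb·C₀ = 0 exactly:
[OH-] = [−0.000575 + √(0.000575² + 3.68e-06)]/2 = 7.14 × 10^-4 M
pOH = −log(7.14 × 10^-4) = 3.15; pH = 14.00 − 3.15 = 10.85

pH = 10.85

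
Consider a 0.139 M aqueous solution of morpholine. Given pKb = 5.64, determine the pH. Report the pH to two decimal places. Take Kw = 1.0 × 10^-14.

C4H8ONH + H2O ⇌ C4H8ONH2+ + OH-
Kb = 10^(−5.64) = 2.29 × 10^-6
Kb = [OH-]²/(0.139 − [OH-]) = 2.29 × 10^-6
Neglecting [OH-] in the denominator: [OH-] = √(2.29 × 10^-6 × 0.139) = 5.64 × 10^-4 M
Check: 0.41% ionized — well under 5%, approximation valid.
pOH = −log(5.64 × 10^-4) = 3.25; pH = 14.00 − 3.25 = 10.75

pH = 10.75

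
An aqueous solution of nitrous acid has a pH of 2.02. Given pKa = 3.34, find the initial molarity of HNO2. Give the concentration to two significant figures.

[H+] = 10^(-2.02) = 9.55 × 10^-3 M = x
Ka = 10^(−3.34) = 4.57 × 10^-4
Ka = x²/(C₀ − x) ⇒ C₀ = x + x²/Ka
C₀ = 9.55 × 10^-3 + (9.55 × 10^-3)²/(4.57 × 10^-4) = 2.09 × 10^-1 M

C₀ = 2.1 × 10^-1 M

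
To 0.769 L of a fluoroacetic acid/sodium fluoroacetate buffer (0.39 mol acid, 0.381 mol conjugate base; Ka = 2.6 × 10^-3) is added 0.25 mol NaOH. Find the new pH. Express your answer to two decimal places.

pH = 3.24

After neutralization: n(FCH2COOH) = 0.14 mol, n(FCH2COO-) = 0.631 mol.
pKa = −log(2.6 × 10^-3) = 2.585
Henderson–Hasselbalch with mole ratio 0.631/0.14: pH = 2.585 + (+0.654)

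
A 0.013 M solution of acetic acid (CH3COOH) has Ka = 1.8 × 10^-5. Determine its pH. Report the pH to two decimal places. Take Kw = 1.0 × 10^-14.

CH3COOH ⇌ CH3COO- + H+
From the ICE table, Ka = [H+]²/(0.013 − [H+]) = 1.8 × 10^-5.
Assume [H+] ≪ 0.013: [H+] ≈ √(1.8 × 10^-5 × 0.013) = 4.84 × 10^-4 M
Check: 3.7% ionized — well under 5%, approximation valid.
pH = −log(4.84 × 10^-4) = 3.32

pH = 3.32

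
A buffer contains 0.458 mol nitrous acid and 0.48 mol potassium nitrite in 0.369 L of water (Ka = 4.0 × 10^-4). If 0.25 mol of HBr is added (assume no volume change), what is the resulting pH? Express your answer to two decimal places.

Added H+ converts NO2- to HNO2: HNO2 → 0.708 mol, NO2- → 0.23 mol.
pKa = −log(4.0 × 10^-4) = 3.398
Henderson–Hasselbalch with mole ratio 0.23/0.708: pH = 3.398 + (-0.488)

pH = 2.91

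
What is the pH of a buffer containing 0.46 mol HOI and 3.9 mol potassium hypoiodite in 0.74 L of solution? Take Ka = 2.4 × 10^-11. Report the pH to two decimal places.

pKa = −log(2.4 × 10^-11) = 10.620
Henderson–Hasselbalch: pH = pKa + log([OI-]/[HOI]) = 10.620 + log(3.9/0.46)
pH = 10.620 + (+0.928) = 11.55

pH = 11.55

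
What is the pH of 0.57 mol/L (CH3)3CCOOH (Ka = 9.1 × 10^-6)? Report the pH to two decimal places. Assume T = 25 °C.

(CH3)3CCOOH ⇌ (CH3)3CCOO- + H+
Ka = [H+]²/(0.57 − [H+]) = 9.1 × 10^-6
Since Ka ≪ C₀, [H+] ≈ √(Ka·C₀) = 2.28 × 10^-3 M.
pH = −log(2.28 × 10^-3) = 2.64

pH = 2.64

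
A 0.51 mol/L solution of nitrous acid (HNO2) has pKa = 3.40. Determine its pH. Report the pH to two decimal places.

HNO2 ⇌ NO2- + H+
Ka = 10^(−3.40) = 3.98 × 10^-4
Ka = x²/(0.51 − x) = 3.98 × 10^-4
Assume x ≪ 0.51: x ≈ √(3.98 × 10^-4 × 0.51) = 1.42 × 10^-2 M
pH = −log(1.42 × 10^-2) = 1.85

pH = 1.85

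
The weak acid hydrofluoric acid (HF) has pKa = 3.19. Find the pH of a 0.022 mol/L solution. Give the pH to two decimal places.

pH = 2.46

HF ⇌ F- + H+
Ka = 10^(−3.19) = 6.46 × 10^-4
From the ICE table, Ka = [H+]²/(0.022 − [H+]) = 6.46 × 10^-4.
Here C₀/Ka ≈ 34.1, so the small-[H+] approximation fails. Use the quadratic:
[H+] = [−0.000646 + √(0.000646² + 5.68e-05)]/2 = 3.46 × 10^-3 M
pH = −log(3.46 × 10^-3) = 2.46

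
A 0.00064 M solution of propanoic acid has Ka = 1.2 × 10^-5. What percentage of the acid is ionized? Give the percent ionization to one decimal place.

CH3CH2COOH ⇌ CH3CH2COO- + H+; let x = [H+] at equilibrium.
Solve x² + 1.2e-05x − 7.68e-09 = 0 → x = 8.18 × 10^-5 M
% ionization = x/C₀ × 100% = 8.18 × 10^-5/0.00064 × 100% = 12.8%

12.8%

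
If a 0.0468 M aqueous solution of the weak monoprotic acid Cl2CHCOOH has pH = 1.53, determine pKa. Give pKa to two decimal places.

pKa = 1.30

[H+] = 10^(-1.53) = 2.95 × 10^-2 M
At equilibrium [HA] = 0.0468 − 2.95 × 10^-2 = 1.73 × 10^-2 M
Ka = [H+][A-]/[HA] = (2.95 × 10^-2)² / 1.73 × 10^-2 = 5.03 × 10^-2
pKa = -log(5.03 × 10^-2) = 1.30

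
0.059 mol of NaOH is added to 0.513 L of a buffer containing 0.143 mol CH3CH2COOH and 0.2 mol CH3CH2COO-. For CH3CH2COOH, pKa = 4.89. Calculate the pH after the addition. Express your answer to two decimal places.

pH = 5.38

OH- converts CH3CH2COOH to CH3CH2COO-: CH3CH2COOH → 0.084 mol, CH3CH2COO- → 0.259 mol.
Henderson–Hasselbalch with mole ratio 0.259/0.084: pH = 4.89 + (+0.489)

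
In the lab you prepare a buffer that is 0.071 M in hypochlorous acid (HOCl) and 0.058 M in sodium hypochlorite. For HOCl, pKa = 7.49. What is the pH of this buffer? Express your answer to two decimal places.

Using pH = pKa + log([base]/[acid]) with [base]/[acid] = 0.058/0.071:
pH = 7.49 + (-0.088) = 7.40

pH = 7.40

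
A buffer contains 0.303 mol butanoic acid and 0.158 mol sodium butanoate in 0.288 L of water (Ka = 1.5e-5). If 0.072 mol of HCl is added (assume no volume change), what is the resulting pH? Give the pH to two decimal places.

pH = 4.18

After neutralization: n(CH3(CH2)2COOH) = 0.375 mol, n(CH3(CH2)2COO-) = 0.086 mol.
pKa = −log(1.5 × 10^-5) = 4.824
pH = pKa + log([A⁻]/[HA]) = 4.824 + log(0.086/0.375) = 4.824 -0.640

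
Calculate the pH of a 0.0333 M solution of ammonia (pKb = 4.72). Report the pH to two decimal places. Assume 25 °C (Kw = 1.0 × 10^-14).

pH = 10.90

NH3 + H2O ⇌ NH4+ + OH-
Kb = 10^(−4.72) = 1.91 × 10^-5
Let x = [OH-] at equilibrium. Kb = x²/(0.0333 − x).
Neglecting x in the denominator: x = √(1.91 × 10^-5 × 0.0333) = 7.98 × 10^-4 M
(x/C₀ = 2.4% < 5%, so the approximation holds.)
pOH = −log(7.98 × 10^-4) = 3.10; pH = 14.00 − 3.10 = 10.90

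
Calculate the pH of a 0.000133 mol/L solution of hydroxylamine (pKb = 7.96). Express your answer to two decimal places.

pH = 8.08

NH2OH + H2O ⇌ NH3OH+ + OH-
Kb = 10^(−7.96) = 1.10 × 10^-8
Kb = [OH-]²/(0.000133 − [OH-]) = 1.10 × 10^-8
Assume [OH-] ≪ 0.000133: [OH-] ≈ √(1.10 × 10^-8 × 0.000133) = 1.21 × 10^-6 M
Check: 0.91% ionized — well under 5%, approximation valid.
pOH = −log(1.21 × 10^-6) = 5.92; pH = 14.00 − 5.92 = 8.08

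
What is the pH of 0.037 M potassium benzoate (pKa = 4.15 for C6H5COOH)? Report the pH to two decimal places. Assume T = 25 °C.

C6H5COO- is the conjugate base of the weak acid C6H5COOH.
Ka = 10^(−4.15) = 7.08 × 10^-5
Kb = Kw/Ka = 1.0×10^-14 / 7.08 × 10^-5 = 1.41 × 10^-10
From the ICE table, Kb = x²/(0.037 − x) = 1.41 × 10^-10.
Neglecting x in the denominator: x = √(1.41 × 10^-10 × 0.037) = 2.28 × 10^-6 M
Check: 0.0062% ionized — well under 5%, approximation valid.
pOH = 5.64, so pH = 14.00 − pOH = 8.36

pH = 8.36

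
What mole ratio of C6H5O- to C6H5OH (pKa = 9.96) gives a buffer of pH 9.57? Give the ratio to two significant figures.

pH = pKa + log(r) ⇒ log(r) = 9.57 − 9.96 = -0.39
r = [C6H5O-]/[C6H5OH] = 10^(-0.39) = 0.407

ratio = 0.41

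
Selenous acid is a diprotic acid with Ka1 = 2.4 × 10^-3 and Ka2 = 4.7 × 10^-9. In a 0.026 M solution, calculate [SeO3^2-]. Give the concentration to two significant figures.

First ionization gives [H+] ≈ [HSeO3-] = 6.79 × 10^-3 M.
Second step: Ka2 = [H+][SeO3^2-]/[HSeO3-] ≈ [SeO3^2-] (since [H+] ≈ [HSeO3-]).
So [SeO3^2-] ≈ Ka2.

4.7 × 10^-9 M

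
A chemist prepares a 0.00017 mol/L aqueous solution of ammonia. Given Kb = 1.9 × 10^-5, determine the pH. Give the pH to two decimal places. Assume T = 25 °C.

pH = 9.68

NH3 + H2O ⇌ NH4+ + OH-
Kb = [OH-]²/(0.00017 − [OH-]) = 1.9 × 10^-5
The 5% rule fails; solving [OH-]² + Kb·[OH-] − Kb·C₀ = 0 exactly:
[OH-] = (−Kb + √(Kb² + 4·Kb·C₀))/2 = 4.81 × 10^-5 M
pOH = −log(4.81 × 10^-5) = 4.32; pH = 14.00 − 4.32 = 9.68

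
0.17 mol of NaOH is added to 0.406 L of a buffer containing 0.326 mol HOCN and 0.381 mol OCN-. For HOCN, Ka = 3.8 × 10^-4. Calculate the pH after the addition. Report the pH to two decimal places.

pH = 3.97

After neutralization: n(HOCN) = 0.156 mol, n(OCN-) = 0.551 mol.
pKa = −log(3.8 × 10^-4) = 3.420
Henderson–Hasselbalch with mole ratio 0.551/0.156: pH = 3.420 + (+0.548)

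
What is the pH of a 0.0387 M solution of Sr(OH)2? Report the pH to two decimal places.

Sr(OH)2 is a strong base (each formula unit releases 2 OH-); [OH-] = 0.0774 M.
pOH = -log(0.0774) = 1.11
pH = 14.00 - 1.11 = 12.89

pH = 12.89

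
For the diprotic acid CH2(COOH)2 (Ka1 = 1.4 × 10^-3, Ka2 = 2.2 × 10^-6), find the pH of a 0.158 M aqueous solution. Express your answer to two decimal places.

Since Ka1 ≫ Ka2, the first ionization dominates [H+].
Ka1 = x²/(0.158 − x) = 1.4 × 10^-3
Solving the quadratic: x = (−Ka1 + √(Ka1² + 4·Ka1·C₀))/2 = 1.42 × 10^-2 M
pH = −log(1.42 × 10^-2) = 1.85

pH = 1.85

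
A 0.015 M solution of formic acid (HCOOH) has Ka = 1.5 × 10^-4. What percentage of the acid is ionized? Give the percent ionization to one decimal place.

HCOOH ⇌ HCOO- + H+; let x = [H+] at equilibrium.
Ka = x²/(C₀ − x); solving the quadratic gives x = 1.43 × 10^-3 M.
% ionization = x/C₀ × 100% = 1.43 × 10^-3/0.015 × 100% = 9.5%

9.5%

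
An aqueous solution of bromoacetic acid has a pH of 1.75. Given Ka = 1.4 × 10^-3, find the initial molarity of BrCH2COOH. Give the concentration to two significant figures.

C₀ = 2.4 × 10^-1 M

[H+] = 10^(-1.75) = 1.78 × 10^-2 M = x
Ka = x²/(C₀ − x) ⇒ C₀ = x + x²/Ka
C₀ = 1.78 × 10^-2 + (1.78 × 10^-2)²/(1.4 × 10^-3) = 2.44 × 10^-1 M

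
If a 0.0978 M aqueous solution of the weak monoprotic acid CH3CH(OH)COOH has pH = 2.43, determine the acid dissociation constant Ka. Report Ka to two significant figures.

[H+] = 10^(-2.43) = 3.72 × 10^-3 M
At equilibrium [HA] = 0.0978 − 3.72 × 10^-3 = 9.41 × 10^-2 M
Ka = [H+][A-]/[HA] = (3.72 × 10^-3)² / 9.41 × 10^-2 = 1.5 × 10^-4

Ka = 1.5 × 10^-4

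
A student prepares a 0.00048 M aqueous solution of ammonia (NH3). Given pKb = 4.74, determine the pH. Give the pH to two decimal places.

NH3 + H2O ⇌ NH4+ + OH-
Kb = 10^(−4.74) = 1.82 × 10^-5
Kb = [OH-]²/(0.00048 − [OH-]) = 1.82 × 10^-5
[OH-] is not negligible relative to C₀; solve [OH-]² + 1.82e-05·[OH-] − 8.74e-09 = 0.
[OH-] = (−Kb + √(Kb² + 4·Kb·C₀))/2 = 8.48 × 10^-5 M
pOH = −log(8.48 × 10^-5) = 4.07; pH = 14.00 − 4.07 = 9.93

pH = 9.93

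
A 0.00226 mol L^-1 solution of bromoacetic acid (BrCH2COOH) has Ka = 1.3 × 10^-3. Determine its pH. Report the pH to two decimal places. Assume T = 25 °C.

BrCH2COOH ⇌ BrCH2COO- + H+
Ka = [H+]²/(0.00226 − [H+]) = 1.3 × 10^-3
[H+] is not negligible relative to C₀; solve [H+]² + 0.0013·[H+] − 2.94e-06 = 0.
[H+] = [−0.0013 + √(0.0013² + 1.18e-05)]/2 = 1.18 × 10^-3 M
pH = −log(1.18 × 10^-3) = 2.93

pH = 2.93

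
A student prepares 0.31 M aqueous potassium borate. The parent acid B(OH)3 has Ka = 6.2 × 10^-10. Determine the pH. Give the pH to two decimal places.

B(OH)4- is the conjugate base of the weak acid B(OH)3.
Kb = Kw/Ka = 1.0×10^-14 / 6.2 × 10^-10 = 1.61 × 10^-5
Kb = [OH-]²/(0.31 − [OH-]) = 1.61 × 10^-5
Since Kb ≪ C₀, [OH-] ≈ √(Kb·C₀) = 2.23 × 10^-3 M.
pOH = −log(2.23 × 10^-3) = 2.65; pH = 14.00 − 2.65 = 11.35

pH = 11.35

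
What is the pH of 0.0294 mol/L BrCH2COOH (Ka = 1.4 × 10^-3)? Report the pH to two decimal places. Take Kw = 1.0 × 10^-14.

pH = 2.24

BrCH2COOH ⇌ BrCH2COO- + H+
Ka = x²/(0.0294 − x) = 1.4 × 10^-3
Here C₀/Ka ≈ 21, so the small-x approximation fails. Use the quadratic:
x = [−0.0014 + √(0.0014² + 0.000165)]/2 = 5.75 × 10^-3 M
pH = −log[H+] = −log(5.75 × 10^-3) = 2.24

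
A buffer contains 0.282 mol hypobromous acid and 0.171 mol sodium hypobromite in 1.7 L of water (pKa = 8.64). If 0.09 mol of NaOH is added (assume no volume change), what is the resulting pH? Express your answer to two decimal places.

pH = 8.77

OH- converts HOBr to OBr-: HOBr → 0.192 mol, OBr- → 0.261 mol.
pH = pKa + log([A⁻]/[HA]) = 8.64 + log(0.261/0.192) = 8.64 +0.133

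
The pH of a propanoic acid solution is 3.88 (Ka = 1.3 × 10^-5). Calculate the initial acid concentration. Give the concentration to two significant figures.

[H+] = 10^(-3.88) = 1.32 × 10^-4 M = x
Ka = x²/(C₀ − x) ⇒ C₀ = x + x²/Ka
C₀ = 1.32 × 10^-4 + (1.32 × 10^-4)²/(1.3 × 10^-5) = 1.47 × 10^-3 M

C₀ = 1.5 × 10^-3 M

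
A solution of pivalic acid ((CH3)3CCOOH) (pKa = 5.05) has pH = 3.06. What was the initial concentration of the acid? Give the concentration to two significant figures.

C₀ = 8.6 × 10^-2 M

[H+] = 10^(-3.06) = 8.71 × 10^-4 M = x
Ka = 10^(−5.05) = 8.91 × 10^-6
Ka = x²/(C₀ − x) ⇒ C₀ = x + x²/Ka
C₀ = 8.71 × 10^-4 + (8.71 × 10^-4)²/(8.91 × 10^-6) = 8.60 × 10^-2 M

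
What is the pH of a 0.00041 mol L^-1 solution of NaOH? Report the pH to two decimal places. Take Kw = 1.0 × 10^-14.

pH = 10.61

NaOH is a strong base; [OH-] = 0.00041 M.
pOH = -log(0.00041) = 3.39
pH = 14.00 - 3.39 = 10.61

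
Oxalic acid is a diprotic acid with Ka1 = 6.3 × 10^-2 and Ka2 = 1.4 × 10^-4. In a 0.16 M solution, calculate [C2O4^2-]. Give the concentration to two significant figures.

1.4 × 10^-4 M

First ionization gives [H+] ≈ [HC2O4-] = 7.37 × 10^-2 M.
Second step: Ka2 = [H+][C2O4^2-]/[HC2O4-] ≈ [C2O4^2-] (since [H+] ≈ [HC2O4-]).
So [C2O4^2-] ≈ Ka2.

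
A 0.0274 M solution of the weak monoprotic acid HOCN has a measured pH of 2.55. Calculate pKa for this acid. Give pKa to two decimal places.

[H+] = 10^(-2.55) = 2.82 × 10^-3 M
At equilibrium [HA] = 0.0274 − 2.82 × 10^-3 = 2.46 × 10^-2 M
Ka = [H+][A-]/[HA] = (2.82 × 10^-3)² / 2.46 × 10^-2 = 3.23 × 10^-4
pKa = -log(3.23 × 10^-4) = 3.49

pKa = 3.49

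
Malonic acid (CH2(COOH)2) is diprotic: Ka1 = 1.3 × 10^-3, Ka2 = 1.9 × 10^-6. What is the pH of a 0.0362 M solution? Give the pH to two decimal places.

Since Ka1 ≫ Ka2, the first ionization dominates [H+].
Ka1 = x²/(0.0362 − x) = 1.3 × 10^-3
Solving the quadratic: x = (−Ka1 + √(Ka1² + 4·Ka1·C₀))/2 = 6.24 × 10^-3 M
pH = −log(6.24 × 10^-3) = 2.20

pH = 2.20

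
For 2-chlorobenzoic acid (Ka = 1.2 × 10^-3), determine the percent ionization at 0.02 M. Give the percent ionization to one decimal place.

ClC6H4COOH ⇌ ClC6H4COO- + H+; let x = [H+] at equilibrium.
Solve x² + 0.0012x − 2.4e-05 = 0 → x = 4.34 × 10^-3 M
Fraction ionized = 4.34 × 10^-3 / 0.02 = 0.2170 → 21.7%

21.7%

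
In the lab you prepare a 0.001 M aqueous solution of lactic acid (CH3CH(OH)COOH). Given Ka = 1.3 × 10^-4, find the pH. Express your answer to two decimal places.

pH = 3.52

CH3CH(OH)COOH ⇌ CH3CH(OH)COO- + H+
Ka = [H+]²/(0.001 − [H+]) = 1.3 × 10^-4
[H+] is not negligible relative to C₀; solve [H+]² + 0.00013·[H+] − 1.3e-07 = 0.
[H+] = [−0.00013 + √(0.00013² + 5.2e-07)]/2 = 3.01 × 10^-4 M
pH = −log[H+] = −log(3.01 × 10^-4) = 3.52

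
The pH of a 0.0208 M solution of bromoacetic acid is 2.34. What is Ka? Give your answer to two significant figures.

Ka = 1.3 × 10^-3

[H+] = 10^(-2.34) = 4.57 × 10^-3 M
At equilibrium [HA] = 0.0208 − 4.57 × 10^-3 = 1.62 × 10^-2 M
Ka = [H+][A-]/[HA] = (4.57 × 10^-3)² / 1.62 × 10^-2 = 1.3 × 10^-3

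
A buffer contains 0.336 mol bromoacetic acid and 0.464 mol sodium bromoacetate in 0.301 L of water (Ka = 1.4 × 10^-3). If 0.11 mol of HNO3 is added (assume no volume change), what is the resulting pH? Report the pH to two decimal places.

After neutralization: n(BrCH2COOH) = 0.446 mol, n(BrCH2COO-) = 0.354 mol.
pKa = −log(1.4 × 10^-3) = 2.854
Henderson–Hasselbalch with mole ratio 0.354/0.446: pH = 2.854 + (-0.100)

pH = 2.75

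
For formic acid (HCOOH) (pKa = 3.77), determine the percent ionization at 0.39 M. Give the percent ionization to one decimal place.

2.1%

HCOOH ⇌ HCOO- + H+; let x = [H+] at equilibrium.
Ka = 10^(−3.77) = 1.70 × 10^-4
x ≈ √(Ka·C₀) = √(1.70 × 10^-4 × 0.39) = 8.14 × 10^-3 M
% ionization = x/C₀ × 100% = 8.14 × 10^-3/0.39 × 100% = 2.1%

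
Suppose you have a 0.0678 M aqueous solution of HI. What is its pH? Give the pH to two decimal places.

HI is a strong acid and dissociates completely, so [H+] = 0.0678 M.
pH = -log(0.0678) = 1.17

pH = 1.17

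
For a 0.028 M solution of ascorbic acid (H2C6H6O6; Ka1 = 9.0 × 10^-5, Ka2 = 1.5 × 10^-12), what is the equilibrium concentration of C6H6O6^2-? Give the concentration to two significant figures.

1.5 × 10^-12 M

First ionization gives [H+] ≈ [HC6H6O6-] = 1.54 × 10^-3 M.
Second step: Ka2 = [H+][C6H6O6^2-]/[HC6H6O6-] ≈ [C6H6O6^2-] (since [H+] ≈ [HC6H6O6-]).
So [C6H6O6^2-] ≈ Ka2.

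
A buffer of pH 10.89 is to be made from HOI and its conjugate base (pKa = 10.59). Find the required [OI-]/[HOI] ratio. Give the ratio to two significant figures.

ratio = 2.0

pH = pKa + log(r) ⇒ log(r) = 10.89 − 10.59 = +0.30
r = [OI-]/[HOI] = 10^(+0.30) = 2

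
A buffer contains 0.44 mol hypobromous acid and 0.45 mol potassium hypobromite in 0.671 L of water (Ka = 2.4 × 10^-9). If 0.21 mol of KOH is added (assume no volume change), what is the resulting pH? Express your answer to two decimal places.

pH = 9.08

After neutralization: n(HOBr) = 0.23 mol, n(OBr-) = 0.66 mol.
pKa = −log(2.4 × 10^-9) = 8.620
pH = pKa + log([A⁻]/[HA]) = 8.620 + log(0.66/0.23) = 8.620 +0.458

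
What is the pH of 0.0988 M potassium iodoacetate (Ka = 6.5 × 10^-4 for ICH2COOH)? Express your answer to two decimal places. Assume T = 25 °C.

pH = 8.09

ICH2COO- is the conjugate base of the weak acid ICH2COOH.
Kb = Kw/Ka = 1.0×10^-14 / 6.5 × 10^-4 = 1.54 × 10^-11
Kb = x²/(0.0988 − x) = 1.54 × 10^-11
Since Kb ≪ C₀, x ≈ √(Kb·C₀) = 1.23 × 10^-6 M.
Check: 0.0012% ionized — well under 5%, approximation valid.
pOH = 5.91, so pH = 14.00 − pOH = 8.09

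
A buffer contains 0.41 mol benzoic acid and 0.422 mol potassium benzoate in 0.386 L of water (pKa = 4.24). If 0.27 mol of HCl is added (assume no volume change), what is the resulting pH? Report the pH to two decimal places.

pH = 3.59

After neutralization: n(C6H5COOH) = 0.68 mol, n(C6H5COO-) = 0.152 mol.
Henderson–Hasselbalch with mole ratio 0.152/0.68: pH = 4.24 + (-0.651)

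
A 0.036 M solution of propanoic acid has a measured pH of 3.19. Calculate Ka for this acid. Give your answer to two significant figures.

Ka = 1.2 × 10^-5

[H+] = 10^(-3.19) = 6.46 × 10^-4 M
At equilibrium [HA] = 0.036 − 6.46 × 10^-4 = 3.54 × 10^-2 M
Ka = [H+][A-]/[HA] = (6.46 × 10^-4)² / 3.54 × 10^-2 = 1.2 × 10^-5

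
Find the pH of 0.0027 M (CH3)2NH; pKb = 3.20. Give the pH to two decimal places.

(CH3)2NH + H2O ⇌ (CH3)2NH2+ + OH-
Kb = 10^(−3.20) = 6.31 × 10^-4
From the ICE table, Kb = [OH-]²/(0.0027 − [OH-]) = 6.31 × 10^-4.
[OH-] is not negligible relative to C₀; solve [OH-]² + 0.000631·[OH-] − 1.7e-06 = 0.
[OH-] = (−Kb + √(Kb² + 4·Kb·C₀))/2 = 1.03 × 10^-3 M
pOH = 2.99, so pH = 14.00 − pOH = 11.01

pH = 11.01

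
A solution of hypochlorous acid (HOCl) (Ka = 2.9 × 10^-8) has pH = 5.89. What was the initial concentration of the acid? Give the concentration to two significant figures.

C₀ = 5.9 × 10^-5 M

[H+] = 10^(-5.89) = 1.29 × 10^-6 M = x
Ka = x²/(C₀ − x) ⇒ C₀ = x + x²/Ka
C₀ = 1.29 × 10^-6 + (1.29 × 10^-6)²/(2.9 × 10^-8) = 5.87 × 10^-5 M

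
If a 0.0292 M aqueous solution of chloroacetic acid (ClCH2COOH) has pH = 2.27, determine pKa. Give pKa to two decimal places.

[H+] = 10^(-2.27) = 5.37 × 10^-3 M
At equilibrium [HA] = 0.0292 − 5.37 × 10^-3 = 2.38 × 10^-2 M
Ka = [H+][A-]/[HA] = (5.37 × 10^-3)² / 2.38 × 10^-2 = 1.21 × 10^-3
pKa = -log(1.21 × 10^-3) = 2.92

pKa = 2.92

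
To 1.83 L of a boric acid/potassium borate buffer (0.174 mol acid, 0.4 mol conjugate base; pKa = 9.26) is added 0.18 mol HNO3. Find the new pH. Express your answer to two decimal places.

pH = 9.05

After neutralization: n(B(OH)3) = 0.354 mol, n(B(OH)4-) = 0.22 mol.
pH = pKa + log([A⁻]/[HA]) = 9.26 + log(0.22/0.354) = 9.26 -0.207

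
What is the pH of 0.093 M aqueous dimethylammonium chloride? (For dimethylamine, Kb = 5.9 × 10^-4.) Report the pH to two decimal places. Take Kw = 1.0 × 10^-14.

(CH3)2NH2+ is the conjugate acid of the weak base (CH3)2NH.
Ka = Kw/Kb = 1.0×10^-14 / 5.9 × 10^-4 = 1.69 × 10^-11
From the ICE table, Ka = [H+]²/(0.093 − [H+]) = 1.69 × 10^-11.
Since Ka ≪ C₀, [H+] ≈ √(Ka·C₀) = 1.25 × 10^-6 M.
([H+]/C₀ = 0.0013% < 5%, so the approximation holds.)
pH = −log[H+] = −log(1.25 × 10^-6) = 5.90

pH = 5.90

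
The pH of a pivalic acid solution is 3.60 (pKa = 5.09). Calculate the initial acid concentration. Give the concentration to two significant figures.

C₀ = 8.0 × 10^-3 M

[H+] = 10^(-3.60) = 2.51 × 10^-4 M = x
Ka = 10^(−5.09) = 8.13 × 10^-6
Ka = x²/(C₀ − x) ⇒ C₀ = x + x²/Ka
C₀ = 2.51 × 10^-4 + (2.51 × 10^-4)²/(8.13 × 10^-6) = 8.00 × 10^-3 M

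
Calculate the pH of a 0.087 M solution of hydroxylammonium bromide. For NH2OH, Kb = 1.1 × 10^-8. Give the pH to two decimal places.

pH = 3.55

NH3OH+ is the conjugate acid of the weak base NH2OH.
Ka = Kw/Kb = 1.0×10^-14 / 1.1 × 10^-8 = 9.09 × 10^-7
Ka = [H+]²/(0.087 − [H+]) = 9.09 × 10^-7
Neglecting [H+] in the denominator: [H+] = √(9.09 × 10^-7 × 0.087) = 2.81 × 10^-4 M
Check: 0.32% ionized — well under 5%, approximation valid.
pH = −log[H+] = −log(2.81 × 10^-4) = 3.55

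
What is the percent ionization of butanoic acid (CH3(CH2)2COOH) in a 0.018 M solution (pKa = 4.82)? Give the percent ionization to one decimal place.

2.9%

CH3(CH2)2COOH ⇌ CH3(CH2)2COO- + H+; let x = [H+] at equilibrium.
Ka = 10^(−4.82) = 1.51 × 10^-5
x ≈ √(Ka·C₀) = √(1.51 × 10^-5 × 0.018) = 5.21 × 10^-4 M
Fraction ionized = 5.21 × 10^-4 / 0.018 = 0.0289 → 2.9%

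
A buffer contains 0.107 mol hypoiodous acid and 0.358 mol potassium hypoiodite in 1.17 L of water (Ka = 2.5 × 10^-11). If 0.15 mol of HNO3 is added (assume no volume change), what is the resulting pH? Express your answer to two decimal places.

pH = 10.51

After neutralization: n(HOI) = 0.257 mol, n(OI-) = 0.208 mol.
pKa = −log(2.5 × 10^-11) = 10.602
pH = pKa + log(n_OI-/n_HOI) = 10.602 + log(0.208/0.257) = 10.602 + (-0.092)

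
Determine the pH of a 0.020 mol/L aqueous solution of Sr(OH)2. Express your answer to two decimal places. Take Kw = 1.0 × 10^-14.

pH = 12.60

Sr(OH)2 is a strong base (each formula unit releases 2 OH-); [OH-] = 0.04 M.
pOH = -log(0.04) = 1.40
pH = 14.00 - 1.40 = 12.60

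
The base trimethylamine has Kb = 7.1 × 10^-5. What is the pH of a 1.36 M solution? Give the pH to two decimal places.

pH = 11.99

(CH3)3N + H2O ⇌ (CH3)3NH+ + OH-
From the ICE table, Kb = [OH-]²/(1.36 − [OH-]) = 7.1 × 10^-5.
Since Kb ≪ C₀, [OH-] ≈ √(Kb·C₀) = 9.83 × 10^-3 M.
Check: 0.72% ionized — well under 5%, approximation valid.
pOH = 2.01, so pH = 14.00 − pOH = 11.99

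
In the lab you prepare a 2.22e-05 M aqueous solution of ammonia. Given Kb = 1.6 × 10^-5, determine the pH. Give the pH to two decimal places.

NH3 + H2O ⇌ NH4+ + OH-
Kb = x²/(2.22e-05 − x) = 1.6 × 10^-5
x is not negligible relative to C₀; solve x² + 1.6e-05·x − 3.55e-10 = 0.
x = [−1.6e-05 + √(1.6e-05² + 1.42e-09)]/2 = 1.25 × 10^-5 M
pOH = 4.90, so pH = 14.00 − pOH = 9.10

pH = 9.10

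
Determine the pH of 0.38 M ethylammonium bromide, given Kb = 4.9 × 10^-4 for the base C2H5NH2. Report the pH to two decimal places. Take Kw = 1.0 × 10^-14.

pH = 5.56

C2H5NH3+ is the conjugate acid of the weak base C2H5NH2.
Ka = Kw/Kb = 1.0×10^-14 / 4.9 × 10^-4 = 2.04 × 10^-11
From the ICE table, Ka = [H+]²/(0.38 − [H+]) = 2.04 × 10^-11.
Assume [H+] ≪ 0.38: [H+] ≈ √(2.04 × 10^-11 × 0.38) = 2.78 × 10^-6 M
pH = −log(2.78 × 10^-6) = 5.56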